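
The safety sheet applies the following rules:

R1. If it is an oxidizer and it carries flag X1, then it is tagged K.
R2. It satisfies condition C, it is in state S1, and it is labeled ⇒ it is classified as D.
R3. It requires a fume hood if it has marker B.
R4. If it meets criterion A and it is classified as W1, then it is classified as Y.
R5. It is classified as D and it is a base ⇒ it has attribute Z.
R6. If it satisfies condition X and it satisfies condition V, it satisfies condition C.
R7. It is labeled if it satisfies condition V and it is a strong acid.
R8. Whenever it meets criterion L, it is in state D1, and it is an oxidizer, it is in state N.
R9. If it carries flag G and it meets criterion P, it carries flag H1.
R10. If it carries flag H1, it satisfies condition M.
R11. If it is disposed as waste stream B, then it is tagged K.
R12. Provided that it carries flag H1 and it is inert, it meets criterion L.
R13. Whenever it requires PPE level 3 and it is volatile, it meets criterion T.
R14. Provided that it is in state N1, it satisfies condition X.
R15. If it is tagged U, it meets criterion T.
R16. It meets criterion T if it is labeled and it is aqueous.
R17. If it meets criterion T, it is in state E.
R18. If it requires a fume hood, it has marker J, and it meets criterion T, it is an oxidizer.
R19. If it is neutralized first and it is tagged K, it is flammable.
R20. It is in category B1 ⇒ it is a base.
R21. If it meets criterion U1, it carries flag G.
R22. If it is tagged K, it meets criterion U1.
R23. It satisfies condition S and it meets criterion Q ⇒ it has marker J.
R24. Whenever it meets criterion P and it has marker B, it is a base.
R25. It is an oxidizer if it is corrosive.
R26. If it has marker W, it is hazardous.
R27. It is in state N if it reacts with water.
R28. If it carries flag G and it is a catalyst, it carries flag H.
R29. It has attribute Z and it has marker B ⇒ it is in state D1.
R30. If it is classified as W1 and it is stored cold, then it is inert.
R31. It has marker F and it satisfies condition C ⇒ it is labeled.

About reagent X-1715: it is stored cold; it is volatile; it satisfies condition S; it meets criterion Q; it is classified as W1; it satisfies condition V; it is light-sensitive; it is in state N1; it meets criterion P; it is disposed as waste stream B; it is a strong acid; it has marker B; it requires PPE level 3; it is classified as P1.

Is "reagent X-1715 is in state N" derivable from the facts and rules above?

Forward chaining from the given facts derives: requires a fume hood, is labeled, is tagged K, meets criterion T, satisfies condition X, is in state E, meets criterion U1, has marker J, is a base, is inert, satisfies condition C, is an oxidizer, carries flag G, carries flag H1, satisfies condition M, meets criterion L.
Rules concluding "it is in state N": R8 needs "it is in state D1"; R27 needs "it reacts with water" — none of these are established.

No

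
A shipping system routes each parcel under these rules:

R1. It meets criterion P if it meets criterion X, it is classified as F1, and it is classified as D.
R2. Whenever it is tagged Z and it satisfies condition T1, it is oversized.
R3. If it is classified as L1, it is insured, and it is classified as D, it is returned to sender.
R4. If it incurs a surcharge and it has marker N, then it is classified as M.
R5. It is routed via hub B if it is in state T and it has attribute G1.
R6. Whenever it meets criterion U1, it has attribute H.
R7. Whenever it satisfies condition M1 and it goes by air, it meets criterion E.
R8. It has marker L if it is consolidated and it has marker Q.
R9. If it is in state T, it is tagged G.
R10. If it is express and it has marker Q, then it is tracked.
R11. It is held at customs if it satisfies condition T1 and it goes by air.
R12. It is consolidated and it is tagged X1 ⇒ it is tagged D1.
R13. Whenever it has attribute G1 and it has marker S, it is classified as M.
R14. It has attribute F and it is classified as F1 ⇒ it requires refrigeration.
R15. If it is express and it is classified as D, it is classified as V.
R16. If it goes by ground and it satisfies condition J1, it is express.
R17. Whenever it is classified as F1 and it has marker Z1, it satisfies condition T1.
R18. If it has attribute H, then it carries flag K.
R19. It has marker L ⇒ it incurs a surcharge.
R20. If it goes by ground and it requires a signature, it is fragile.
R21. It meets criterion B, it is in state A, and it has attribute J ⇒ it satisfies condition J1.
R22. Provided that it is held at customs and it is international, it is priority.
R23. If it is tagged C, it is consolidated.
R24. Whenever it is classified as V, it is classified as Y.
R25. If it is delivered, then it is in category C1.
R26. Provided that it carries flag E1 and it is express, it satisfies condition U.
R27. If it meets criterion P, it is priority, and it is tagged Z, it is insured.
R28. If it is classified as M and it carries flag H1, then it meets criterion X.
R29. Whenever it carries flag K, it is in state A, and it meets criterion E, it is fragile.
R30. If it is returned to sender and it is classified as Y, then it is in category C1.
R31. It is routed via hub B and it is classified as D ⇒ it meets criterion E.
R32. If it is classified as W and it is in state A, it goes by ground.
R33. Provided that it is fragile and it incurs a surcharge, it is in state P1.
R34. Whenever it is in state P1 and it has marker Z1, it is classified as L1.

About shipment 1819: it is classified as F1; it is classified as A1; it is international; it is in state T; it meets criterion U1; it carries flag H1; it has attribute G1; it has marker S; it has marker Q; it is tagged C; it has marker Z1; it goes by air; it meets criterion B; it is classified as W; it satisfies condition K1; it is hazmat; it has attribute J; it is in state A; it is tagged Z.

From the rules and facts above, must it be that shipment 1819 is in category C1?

Forward chaining from the given facts derives: is routed via hub B, has attribute H, is tagged G, is classified as M, satisfies condition T1, carries flag K, satisfies condition J1, is consolidated, meets criterion X, goes by ground, is oversized, has marker L, is held at customs, is express, incurs a surcharge, is priority, is tracked.
Rules concluding "it is in category C1": R25 needs "it is delivered"; R30 needs "it is returned to sender" — none of these are established.

No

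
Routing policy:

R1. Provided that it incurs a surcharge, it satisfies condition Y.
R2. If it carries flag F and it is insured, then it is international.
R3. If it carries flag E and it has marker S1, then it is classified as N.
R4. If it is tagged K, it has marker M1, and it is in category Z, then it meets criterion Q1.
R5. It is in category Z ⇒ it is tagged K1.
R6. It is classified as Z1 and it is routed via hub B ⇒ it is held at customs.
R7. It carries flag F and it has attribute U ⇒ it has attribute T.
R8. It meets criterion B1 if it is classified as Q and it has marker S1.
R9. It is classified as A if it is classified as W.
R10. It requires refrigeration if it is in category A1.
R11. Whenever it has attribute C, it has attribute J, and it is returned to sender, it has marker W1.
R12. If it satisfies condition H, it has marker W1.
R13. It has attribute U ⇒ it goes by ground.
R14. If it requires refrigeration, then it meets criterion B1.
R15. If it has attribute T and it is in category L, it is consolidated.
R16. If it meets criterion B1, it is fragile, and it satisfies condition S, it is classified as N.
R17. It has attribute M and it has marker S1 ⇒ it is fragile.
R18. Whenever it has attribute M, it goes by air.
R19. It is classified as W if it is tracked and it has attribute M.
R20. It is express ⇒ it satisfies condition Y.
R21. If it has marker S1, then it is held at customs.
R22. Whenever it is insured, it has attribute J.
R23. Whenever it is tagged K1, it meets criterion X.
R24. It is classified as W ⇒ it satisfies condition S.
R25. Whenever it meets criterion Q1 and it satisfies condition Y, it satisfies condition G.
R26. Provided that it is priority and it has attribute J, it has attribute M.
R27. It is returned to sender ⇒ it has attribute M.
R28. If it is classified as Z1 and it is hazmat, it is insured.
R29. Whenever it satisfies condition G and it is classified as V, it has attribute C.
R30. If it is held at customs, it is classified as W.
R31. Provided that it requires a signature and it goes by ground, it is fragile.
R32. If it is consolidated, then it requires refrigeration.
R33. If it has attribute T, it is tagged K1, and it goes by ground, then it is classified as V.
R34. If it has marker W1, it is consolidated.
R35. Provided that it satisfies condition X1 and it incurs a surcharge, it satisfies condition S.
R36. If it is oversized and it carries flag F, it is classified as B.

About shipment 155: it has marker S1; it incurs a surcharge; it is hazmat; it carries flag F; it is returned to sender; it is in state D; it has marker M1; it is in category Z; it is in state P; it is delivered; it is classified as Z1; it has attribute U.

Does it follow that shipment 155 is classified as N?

Forward chaining from the given facts derives: satisfies condition Y, is tagged K1, has attribute T, goes by ground, is held at customs, meets criterion X, has attribute M, is insured, is classified as W, is classified as V, is international, is classified as A, is fragile, goes by air, has attribute J, satisfies condition S.
Rules concluding "it is classified as N": R3 needs "it carries flag E"; R16 needs "it meets criterion B1" — none of these are established.

No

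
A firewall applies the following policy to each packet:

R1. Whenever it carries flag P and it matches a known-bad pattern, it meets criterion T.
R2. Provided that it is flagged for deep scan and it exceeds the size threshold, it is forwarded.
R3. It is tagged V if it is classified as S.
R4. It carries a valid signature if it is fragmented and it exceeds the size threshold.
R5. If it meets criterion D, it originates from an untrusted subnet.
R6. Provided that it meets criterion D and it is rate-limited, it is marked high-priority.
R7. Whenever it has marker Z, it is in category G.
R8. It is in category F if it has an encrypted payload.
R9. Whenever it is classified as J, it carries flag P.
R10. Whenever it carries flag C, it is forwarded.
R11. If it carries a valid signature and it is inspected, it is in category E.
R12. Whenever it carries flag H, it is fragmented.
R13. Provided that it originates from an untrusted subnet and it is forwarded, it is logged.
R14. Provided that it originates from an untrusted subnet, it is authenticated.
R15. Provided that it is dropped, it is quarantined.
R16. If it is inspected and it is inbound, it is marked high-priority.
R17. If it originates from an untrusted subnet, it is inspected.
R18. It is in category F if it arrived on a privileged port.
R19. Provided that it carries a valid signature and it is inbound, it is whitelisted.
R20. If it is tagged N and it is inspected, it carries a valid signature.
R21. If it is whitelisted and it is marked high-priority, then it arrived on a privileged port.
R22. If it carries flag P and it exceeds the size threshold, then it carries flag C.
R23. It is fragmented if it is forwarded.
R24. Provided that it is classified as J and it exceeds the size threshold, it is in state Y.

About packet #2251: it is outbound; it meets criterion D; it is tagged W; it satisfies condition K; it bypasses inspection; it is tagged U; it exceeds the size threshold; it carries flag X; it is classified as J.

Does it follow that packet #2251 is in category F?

Forward chaining from the given facts derives: originates from an untrusted subnet, carries flag P, is authenticated, is inspected, carries flag C, is in state Y, is forwarded, is logged, is fragmented, carries a valid signature, is in category E.
Rules concluding "it is in category F": R8 needs "it has an encrypted payload"; R18 needs "it arrived on a privileged port" — none of these are established.

No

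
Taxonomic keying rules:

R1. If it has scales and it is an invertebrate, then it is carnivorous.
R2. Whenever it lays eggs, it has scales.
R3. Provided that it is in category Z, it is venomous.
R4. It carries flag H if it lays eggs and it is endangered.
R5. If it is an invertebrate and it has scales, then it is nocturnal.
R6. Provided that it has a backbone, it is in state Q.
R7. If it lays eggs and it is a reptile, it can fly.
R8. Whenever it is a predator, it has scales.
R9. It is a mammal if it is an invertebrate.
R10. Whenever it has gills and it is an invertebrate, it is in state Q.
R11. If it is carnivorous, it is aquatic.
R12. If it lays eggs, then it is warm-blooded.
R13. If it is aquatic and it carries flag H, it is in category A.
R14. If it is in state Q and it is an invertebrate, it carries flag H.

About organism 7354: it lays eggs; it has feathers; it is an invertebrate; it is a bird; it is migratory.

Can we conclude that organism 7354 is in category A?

No

Forward chaining from the given facts derives: has scales, is nocturnal, is a mammal, is warm-blooded, is carnivorous, is aquatic.
The only rule concluding "it is in category A" is R13, which needs "it carries flag H"; that is never established.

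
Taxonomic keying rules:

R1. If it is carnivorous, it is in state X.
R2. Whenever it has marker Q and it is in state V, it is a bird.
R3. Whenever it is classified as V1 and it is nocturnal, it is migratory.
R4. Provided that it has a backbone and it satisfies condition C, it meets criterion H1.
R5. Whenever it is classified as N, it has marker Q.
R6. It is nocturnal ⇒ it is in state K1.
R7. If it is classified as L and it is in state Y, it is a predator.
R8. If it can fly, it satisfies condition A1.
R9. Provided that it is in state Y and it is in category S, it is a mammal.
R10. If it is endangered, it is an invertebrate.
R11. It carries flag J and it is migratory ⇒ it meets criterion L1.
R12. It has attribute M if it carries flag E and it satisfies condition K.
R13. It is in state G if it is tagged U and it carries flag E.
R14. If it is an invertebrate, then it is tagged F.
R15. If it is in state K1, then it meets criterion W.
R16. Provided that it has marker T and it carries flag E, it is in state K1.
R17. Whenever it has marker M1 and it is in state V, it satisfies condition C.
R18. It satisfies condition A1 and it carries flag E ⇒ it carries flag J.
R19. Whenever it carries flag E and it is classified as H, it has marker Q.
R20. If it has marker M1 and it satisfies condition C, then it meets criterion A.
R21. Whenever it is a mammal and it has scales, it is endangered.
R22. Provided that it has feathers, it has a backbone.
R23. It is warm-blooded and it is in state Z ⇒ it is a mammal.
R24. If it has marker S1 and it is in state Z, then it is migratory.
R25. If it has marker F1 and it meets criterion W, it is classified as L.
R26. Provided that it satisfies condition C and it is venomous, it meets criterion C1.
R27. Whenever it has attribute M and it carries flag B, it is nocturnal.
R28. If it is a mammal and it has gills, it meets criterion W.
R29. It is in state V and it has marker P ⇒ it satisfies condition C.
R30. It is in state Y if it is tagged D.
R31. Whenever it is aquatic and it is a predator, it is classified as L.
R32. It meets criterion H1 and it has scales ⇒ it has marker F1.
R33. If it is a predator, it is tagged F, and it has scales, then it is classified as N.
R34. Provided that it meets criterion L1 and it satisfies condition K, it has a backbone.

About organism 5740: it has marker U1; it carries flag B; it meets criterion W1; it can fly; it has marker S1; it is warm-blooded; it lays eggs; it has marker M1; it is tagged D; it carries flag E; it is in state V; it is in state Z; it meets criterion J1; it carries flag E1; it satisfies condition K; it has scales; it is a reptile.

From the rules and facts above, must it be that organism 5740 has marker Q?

By R8 (it can fly): it satisfies condition A1.
By R12 (it carries flag E, it satisfies condition K): it has attribute M.
By R17 (it has marker M1, it is in state V): it satisfies condition C.
By R18 (it satisfies condition A1, it carries flag E): it carries flag J.
By R23 (it is warm-blooded, it is in state Z): it is a mammal.
By R24 (it has marker S1, it is in state Z): it is migratory.
By R27 (it has attribute M, it carries flag B): it is nocturnal.
By R30 (it is tagged D): it is in state Y.
By R6 (it is nocturnal): it is in state K1.
By R11 (it carries flag J, it is migratory): it meets criterion L1.
By R15 (it is in state K1): it meets criterion W.
By R21 (it is a mammal, it has scales): it is endangered.
By R34 (it meets criterion L1, it satisfies condition K): it has a backbone.
By R4 (it has a backbone, it satisfies condition C): it meets criterion H1.
By R10 (it is endangered): it is an invertebrate.
By R14 (it is an invertebrate): it is tagged F.
By R32 (it meets criterion H1, it has scales): it has marker F1.
By R25 (it has marker F1, it meets criterion W): it is classified as L.
By R7 (it is classified as L, it is in state Y): it is a predator.
By R33 (it is a predator, it is tagged F, it has scales): it is classified as N.
By R5 (it is classified as N): it has marker Q.

Yes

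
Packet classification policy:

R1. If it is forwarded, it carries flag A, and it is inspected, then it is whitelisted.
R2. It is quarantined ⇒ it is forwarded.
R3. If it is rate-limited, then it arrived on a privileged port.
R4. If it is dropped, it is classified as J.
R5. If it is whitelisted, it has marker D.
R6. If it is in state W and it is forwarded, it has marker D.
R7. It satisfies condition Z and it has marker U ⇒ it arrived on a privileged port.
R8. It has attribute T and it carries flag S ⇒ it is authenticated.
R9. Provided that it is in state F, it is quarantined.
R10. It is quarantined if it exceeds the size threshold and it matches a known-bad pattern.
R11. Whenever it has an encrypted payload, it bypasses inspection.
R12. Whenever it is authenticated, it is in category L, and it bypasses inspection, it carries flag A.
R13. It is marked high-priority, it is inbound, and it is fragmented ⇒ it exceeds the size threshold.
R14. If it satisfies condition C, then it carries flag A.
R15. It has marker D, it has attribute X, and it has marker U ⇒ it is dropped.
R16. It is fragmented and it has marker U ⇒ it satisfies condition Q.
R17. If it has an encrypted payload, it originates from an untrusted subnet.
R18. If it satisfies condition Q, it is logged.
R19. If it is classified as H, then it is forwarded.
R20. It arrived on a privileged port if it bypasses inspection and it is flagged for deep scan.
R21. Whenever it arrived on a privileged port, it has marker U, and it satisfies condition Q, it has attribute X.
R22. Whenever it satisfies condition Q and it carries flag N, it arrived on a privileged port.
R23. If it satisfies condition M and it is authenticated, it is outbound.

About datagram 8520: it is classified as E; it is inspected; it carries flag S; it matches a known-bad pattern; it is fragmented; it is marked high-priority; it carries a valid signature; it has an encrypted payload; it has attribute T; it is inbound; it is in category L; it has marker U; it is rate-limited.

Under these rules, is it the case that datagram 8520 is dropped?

By R3 (it is rate-limited): it arrived on a privileged port.
By R8 (it has attribute T, it carries flag S): it is authenticated.
By R11 (it has an encrypted payload): it bypasses inspection.
By R12 (it is authenticated, it is in category L, it bypasses inspection): it carries flag A.
By R13 (it is marked high-priority, it is inbound, it is fragmented): it exceeds the size threshold.
By R16 (it is fragmented, it has marker U): it satisfies condition Q.
By R21 (it arrived on a privileged port, it has marker U, it satisfies condition Q): it has attribute X.
By R10 (it exceeds the size threshold, it matches a known-bad pattern): it is quarantined.
By R2 (it is quarantined): it is forwarded.
By R1 (it is forwarded, it carries flag A, it is inspected): it is whitelisted.
By R5 (it is whitelisted): it has marker D.
By R15 (it has marker D, it has attribute X, it has marker U): it is dropped.

Yes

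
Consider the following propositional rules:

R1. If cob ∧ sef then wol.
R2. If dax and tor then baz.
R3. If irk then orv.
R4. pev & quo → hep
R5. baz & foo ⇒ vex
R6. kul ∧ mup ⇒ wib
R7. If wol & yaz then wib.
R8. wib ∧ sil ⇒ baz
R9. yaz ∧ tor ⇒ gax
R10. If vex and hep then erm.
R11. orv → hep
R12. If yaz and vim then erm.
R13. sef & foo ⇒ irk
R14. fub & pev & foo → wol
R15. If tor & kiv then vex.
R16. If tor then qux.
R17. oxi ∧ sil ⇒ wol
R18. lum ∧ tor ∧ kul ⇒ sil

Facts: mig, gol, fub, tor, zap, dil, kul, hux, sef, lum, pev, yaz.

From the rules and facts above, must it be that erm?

No

Forward chaining from the given facts derives: gax, qux, sil.
Rules concluding erm: R10 needs vex; R12 needs vim — none of these are established.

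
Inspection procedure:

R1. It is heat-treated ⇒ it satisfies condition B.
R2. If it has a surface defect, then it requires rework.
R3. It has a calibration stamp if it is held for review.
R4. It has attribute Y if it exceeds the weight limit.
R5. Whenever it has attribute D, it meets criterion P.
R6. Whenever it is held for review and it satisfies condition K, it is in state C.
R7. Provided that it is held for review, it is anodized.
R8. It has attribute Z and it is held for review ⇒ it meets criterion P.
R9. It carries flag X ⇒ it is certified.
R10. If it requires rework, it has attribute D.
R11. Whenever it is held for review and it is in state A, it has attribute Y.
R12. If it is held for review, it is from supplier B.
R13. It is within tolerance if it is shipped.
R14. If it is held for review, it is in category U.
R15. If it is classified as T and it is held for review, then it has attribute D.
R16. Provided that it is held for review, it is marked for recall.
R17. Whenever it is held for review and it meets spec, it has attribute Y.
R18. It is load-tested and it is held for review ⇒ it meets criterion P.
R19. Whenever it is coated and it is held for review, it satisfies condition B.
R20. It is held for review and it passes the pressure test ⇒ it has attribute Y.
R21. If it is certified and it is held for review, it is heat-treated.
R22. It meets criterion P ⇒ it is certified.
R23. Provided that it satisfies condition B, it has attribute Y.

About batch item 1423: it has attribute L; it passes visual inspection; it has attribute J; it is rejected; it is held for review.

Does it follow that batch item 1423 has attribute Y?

Forward chaining from the given facts derives: has a calibration stamp, is anodized, is from supplier B, is in category U, is marked for recall.
Rules concluding "it has attribute Y": R4 needs "it exceeds the weight limit"; R11 needs "it is in state A"; R17 needs "it meets spec"; R20 needs "it passes the pressure test"; R23 needs "it satisfies condition B" — none of these are established.

No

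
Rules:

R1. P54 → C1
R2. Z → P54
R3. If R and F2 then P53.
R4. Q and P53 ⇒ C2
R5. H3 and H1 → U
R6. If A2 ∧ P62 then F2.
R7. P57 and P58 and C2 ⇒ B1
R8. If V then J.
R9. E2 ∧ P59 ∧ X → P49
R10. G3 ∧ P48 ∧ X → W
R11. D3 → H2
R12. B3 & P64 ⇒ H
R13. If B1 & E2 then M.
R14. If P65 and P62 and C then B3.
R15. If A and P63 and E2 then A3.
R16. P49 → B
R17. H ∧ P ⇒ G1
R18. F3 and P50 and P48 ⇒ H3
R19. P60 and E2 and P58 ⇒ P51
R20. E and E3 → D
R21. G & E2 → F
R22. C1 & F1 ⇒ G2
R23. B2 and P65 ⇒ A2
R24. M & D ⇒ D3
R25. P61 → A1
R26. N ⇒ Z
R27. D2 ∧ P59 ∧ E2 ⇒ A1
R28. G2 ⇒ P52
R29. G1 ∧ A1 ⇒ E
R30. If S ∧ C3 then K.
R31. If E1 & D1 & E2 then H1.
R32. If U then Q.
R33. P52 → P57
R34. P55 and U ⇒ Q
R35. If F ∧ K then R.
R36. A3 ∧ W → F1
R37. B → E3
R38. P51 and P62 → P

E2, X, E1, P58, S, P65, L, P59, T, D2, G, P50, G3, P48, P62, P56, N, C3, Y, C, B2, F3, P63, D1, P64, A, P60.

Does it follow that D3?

P49  (by R9: E2, P59, X)
W  (by R10: G3, P48, X)
B3  (by R14: P65, P62, C)
A3  (by R15: A, P63, E2)
B  (by R16: P49)
H3  (by R18: F3, P50, P48)
P51  (by R19: P60, E2, P58)
F  (by R21: G, E2)
A2  (by R23: B2, P65)
Z  (by R26: N)
A1  (by R27: D2, P59, E2)
K  (by R30: S, C3)
H1  (by R31: E1, D1, E2)
R  (by R35: F, K)
F1  (by R36: A3, W)
E3  (by R37: B)
P  (by R38: P51, P62)
P54  (by R2: Z)
U  (by R5: H3, H1)
F2  (by R6: A2, P62)
H  (by R12: B3, P64)
G1  (by R17: H, P)
E  (by R29: G1, A1)
Q  (by R32: U)
C1  (by R1: P54)
P53  (by R3: R, F2)
C2  (by R4: Q, P53)
D  (by R20: E, E3)
G2  (by R22: C1, F1)
P52  (by R28: G2)
P57  (by R33: P52)
B1  (by R7: P57, P58, C2)
M  (by R13: B1, E2)
D3  (by R24: M, D)

Yes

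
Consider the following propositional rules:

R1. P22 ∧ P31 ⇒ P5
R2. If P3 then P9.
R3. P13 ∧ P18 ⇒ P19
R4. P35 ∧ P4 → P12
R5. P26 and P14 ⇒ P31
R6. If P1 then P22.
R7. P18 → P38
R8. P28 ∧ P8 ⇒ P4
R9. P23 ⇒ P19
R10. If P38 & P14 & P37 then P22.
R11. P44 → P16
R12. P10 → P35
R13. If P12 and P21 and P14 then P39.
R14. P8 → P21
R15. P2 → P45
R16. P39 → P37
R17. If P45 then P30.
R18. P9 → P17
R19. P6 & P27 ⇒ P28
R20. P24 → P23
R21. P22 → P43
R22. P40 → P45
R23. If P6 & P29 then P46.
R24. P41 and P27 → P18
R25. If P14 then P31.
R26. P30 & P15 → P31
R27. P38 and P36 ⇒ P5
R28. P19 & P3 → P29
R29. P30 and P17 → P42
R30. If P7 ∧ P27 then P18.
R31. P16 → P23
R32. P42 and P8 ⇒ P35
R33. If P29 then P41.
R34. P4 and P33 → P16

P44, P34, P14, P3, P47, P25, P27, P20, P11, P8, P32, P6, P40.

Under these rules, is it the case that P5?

Yes

P9  (by R2: P3)
P16  (by R11: P44)
P21  (by R14: P8)
P17  (by R18: P9)
P28  (by R19: P6, P27)
P45  (by R22: P40)
P31  (by R25: P14)
P23  (by R31: P16)
P4  (by R8: P28, P8)
P19  (by R9: P23)
P30  (by R17: P45)
P29  (by R28: P19, P3)
P42  (by R29: P30, P17)
P35  (by R32: P42, P8)
P41  (by R33: P29)
P12  (by R4: P35, P4)
P39  (by R13: P12, P21, P14)
P37  (by R16: P39)
P18  (by R24: P41, P27)
P38  (by R7: P18)
P22  (by R10: P38, P14, P37)
P5  (by R1: P22, P31)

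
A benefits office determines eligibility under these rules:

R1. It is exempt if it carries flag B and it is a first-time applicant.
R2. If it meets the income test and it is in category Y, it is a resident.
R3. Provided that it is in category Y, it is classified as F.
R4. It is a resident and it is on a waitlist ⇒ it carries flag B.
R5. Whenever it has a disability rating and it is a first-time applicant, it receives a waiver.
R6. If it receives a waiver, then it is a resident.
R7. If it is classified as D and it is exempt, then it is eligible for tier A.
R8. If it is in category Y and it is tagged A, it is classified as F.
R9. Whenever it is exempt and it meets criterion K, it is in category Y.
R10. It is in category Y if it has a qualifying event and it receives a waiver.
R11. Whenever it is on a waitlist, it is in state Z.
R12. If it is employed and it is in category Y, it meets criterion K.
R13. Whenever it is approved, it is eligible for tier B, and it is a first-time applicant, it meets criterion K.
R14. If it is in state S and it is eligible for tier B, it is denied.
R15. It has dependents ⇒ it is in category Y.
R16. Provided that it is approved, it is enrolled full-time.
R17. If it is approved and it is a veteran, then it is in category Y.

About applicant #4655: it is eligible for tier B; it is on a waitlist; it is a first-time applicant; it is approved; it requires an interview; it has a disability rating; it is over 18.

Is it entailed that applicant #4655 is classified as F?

Yes

By R5 (it has a disability rating, it is a first-time applicant): it receives a waiver.
By R6 (it receives a waiver): it is a resident.
By R13 (it is approved, it is eligible for tier B, it is a first-time applicant): it meets criterion K.
By R4 (it is a resident, it is on a waitlist): it carries flag B.
By R1 (it carries flag B, it is a first-time applicant): it is exempt.
By R9 (it is exempt, it meets criterion K): it is in category Y.
By R3 (it is in category Y): it is classified as F.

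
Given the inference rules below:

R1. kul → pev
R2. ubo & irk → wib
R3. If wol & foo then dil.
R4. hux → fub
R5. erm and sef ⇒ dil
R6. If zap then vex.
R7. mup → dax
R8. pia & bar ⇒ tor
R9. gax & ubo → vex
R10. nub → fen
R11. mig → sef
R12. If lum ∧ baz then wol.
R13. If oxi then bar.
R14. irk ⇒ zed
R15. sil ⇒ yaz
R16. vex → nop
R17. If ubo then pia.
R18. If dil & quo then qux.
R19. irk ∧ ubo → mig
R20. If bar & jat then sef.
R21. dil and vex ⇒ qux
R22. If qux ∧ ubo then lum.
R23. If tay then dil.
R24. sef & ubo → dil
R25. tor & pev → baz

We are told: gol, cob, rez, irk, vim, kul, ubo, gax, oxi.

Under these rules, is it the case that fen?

No

Forward chaining from the given facts derives: pev, wib, vex, bar, zed, nop, pia, mig, tor, sef, dil, baz, qux, lum, wol.
The only rule concluding fen is R10, which needs nub; that is never established.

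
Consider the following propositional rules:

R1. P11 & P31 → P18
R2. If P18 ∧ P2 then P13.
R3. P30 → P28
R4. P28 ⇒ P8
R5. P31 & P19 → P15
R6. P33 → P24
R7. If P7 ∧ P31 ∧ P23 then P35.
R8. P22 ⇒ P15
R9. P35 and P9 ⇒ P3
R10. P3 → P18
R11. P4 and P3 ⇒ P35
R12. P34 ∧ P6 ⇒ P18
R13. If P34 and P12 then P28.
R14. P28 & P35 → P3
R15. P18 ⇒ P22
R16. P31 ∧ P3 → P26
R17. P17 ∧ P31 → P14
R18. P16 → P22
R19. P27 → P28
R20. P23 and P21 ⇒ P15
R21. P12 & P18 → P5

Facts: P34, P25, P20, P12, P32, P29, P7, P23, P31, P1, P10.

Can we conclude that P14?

No

Forward chaining from the given facts derives: P35, P28, P3, P26, P8, P18, P22, P5, P15.
The only rule concluding P14 is R17, which needs P17; that is never established.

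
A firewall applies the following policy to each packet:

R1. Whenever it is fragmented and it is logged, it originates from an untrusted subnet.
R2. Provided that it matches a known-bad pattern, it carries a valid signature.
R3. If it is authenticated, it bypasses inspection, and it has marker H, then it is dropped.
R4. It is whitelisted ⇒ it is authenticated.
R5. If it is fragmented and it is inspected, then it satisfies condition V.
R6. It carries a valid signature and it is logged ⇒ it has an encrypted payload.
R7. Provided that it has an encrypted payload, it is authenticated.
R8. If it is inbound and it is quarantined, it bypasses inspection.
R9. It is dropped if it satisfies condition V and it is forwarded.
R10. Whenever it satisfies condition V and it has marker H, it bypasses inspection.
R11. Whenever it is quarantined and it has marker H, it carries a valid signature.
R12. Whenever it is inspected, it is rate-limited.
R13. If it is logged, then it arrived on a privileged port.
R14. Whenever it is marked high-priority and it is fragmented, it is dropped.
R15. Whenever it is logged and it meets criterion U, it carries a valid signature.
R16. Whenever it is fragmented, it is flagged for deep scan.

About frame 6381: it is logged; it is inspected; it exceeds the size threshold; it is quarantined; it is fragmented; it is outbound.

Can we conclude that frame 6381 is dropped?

No

Forward chaining from the given facts derives: originates from an untrusted subnet, satisfies condition V, is rate-limited, arrived on a privileged port, is flagged for deep scan.
Rules concluding "it is dropped": R3 needs "it is authenticated"; R9 needs "it is forwarded"; R14 needs "it is marked high-priority" — none of these are established.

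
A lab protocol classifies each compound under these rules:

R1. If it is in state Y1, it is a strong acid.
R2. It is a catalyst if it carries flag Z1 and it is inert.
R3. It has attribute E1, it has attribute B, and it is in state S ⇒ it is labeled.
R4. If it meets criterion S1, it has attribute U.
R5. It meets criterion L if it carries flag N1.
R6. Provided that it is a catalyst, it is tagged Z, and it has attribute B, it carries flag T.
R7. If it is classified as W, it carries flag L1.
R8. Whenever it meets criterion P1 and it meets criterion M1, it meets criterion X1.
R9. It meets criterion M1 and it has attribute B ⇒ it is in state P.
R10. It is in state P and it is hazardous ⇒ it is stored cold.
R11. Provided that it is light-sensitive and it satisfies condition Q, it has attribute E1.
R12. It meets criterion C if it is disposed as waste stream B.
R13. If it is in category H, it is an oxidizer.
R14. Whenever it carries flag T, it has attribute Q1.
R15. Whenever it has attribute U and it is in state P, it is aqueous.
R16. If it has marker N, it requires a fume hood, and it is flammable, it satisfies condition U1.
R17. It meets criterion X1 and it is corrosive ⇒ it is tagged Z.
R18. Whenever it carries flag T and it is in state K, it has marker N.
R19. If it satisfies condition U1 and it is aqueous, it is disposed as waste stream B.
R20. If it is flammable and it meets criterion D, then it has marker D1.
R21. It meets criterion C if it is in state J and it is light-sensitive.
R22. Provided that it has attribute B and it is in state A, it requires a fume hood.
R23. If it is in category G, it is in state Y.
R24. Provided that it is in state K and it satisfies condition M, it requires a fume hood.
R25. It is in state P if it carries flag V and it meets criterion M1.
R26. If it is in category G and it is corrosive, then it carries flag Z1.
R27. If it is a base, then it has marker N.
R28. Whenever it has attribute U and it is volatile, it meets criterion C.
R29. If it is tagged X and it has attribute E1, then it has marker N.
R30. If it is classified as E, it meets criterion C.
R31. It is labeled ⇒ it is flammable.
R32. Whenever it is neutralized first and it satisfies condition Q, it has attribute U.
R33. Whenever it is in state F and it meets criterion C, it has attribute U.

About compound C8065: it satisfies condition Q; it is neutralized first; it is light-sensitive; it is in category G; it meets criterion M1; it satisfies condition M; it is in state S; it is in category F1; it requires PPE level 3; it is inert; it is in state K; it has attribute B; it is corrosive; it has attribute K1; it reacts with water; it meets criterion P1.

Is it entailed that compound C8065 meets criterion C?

Yes

By R8 (it meets criterion P1, it meets criterion M1): it meets criterion X1.
By R9 (it meets criterion M1, it has attribute B): it is in state P.
By R11 (it is light-sensitive, it satisfies condition Q): it has attribute E1.
By R17 (it meets criterion X1, it is corrosive): it is tagged Z.
By R24 (it is in state K, it satisfies condition M): it requires a fume hood.
By R26 (it is in category G, it is corrosive): it carries flag Z1.
By R32 (it is neutralized first, it satisfies condition Q): it has attribute U.
By R2 (it carries flag Z1, it is inert): it is a catalyst.
By R3 (it has attribute E1, it has attribute B, it is in state S): it is labeled.
By R6 (it is a catalyst, it is tagged Z, it has attribute B): it carries flag T.
By R15 (it has attribute U, it is in state P): it is aqueous.
By R18 (it carries flag T, it is in state K): it has marker N.
By R31 (it is labeled): it is flammable.
By R16 (it has marker N, it requires a fume hood, it is flammable): it satisfies condition U1.
By R19 (it satisfies condition U1, it is aqueous): it is disposed as waste stream B.
By R12 (it is disposed as waste stream B): it meets criterion C.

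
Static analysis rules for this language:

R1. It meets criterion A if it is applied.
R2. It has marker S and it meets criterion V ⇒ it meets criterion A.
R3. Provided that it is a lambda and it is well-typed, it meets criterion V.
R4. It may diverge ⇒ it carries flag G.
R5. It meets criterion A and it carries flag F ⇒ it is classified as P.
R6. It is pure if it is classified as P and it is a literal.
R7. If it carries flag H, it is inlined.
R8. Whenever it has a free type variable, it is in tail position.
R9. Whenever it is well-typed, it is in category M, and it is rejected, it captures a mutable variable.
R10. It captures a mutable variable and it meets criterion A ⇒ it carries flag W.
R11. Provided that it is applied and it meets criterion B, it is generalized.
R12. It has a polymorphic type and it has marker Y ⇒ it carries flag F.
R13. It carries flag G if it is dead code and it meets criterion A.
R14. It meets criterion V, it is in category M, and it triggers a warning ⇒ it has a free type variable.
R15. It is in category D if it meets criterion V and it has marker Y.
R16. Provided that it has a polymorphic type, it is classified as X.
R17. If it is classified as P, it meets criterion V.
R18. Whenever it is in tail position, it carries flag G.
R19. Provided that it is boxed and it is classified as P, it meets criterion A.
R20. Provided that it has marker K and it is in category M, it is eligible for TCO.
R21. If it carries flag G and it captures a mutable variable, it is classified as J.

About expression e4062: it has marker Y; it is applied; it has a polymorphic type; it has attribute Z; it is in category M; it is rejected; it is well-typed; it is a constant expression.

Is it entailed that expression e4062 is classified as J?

No

Forward chaining from the given facts derives: meets criterion A, captures a mutable variable, carries flag W, carries flag F, is classified as X, is classified as P, meets criterion V, is in category D.
The only rule concluding "it is classified as J" is R21, which needs "it carries flag G"; that is never established.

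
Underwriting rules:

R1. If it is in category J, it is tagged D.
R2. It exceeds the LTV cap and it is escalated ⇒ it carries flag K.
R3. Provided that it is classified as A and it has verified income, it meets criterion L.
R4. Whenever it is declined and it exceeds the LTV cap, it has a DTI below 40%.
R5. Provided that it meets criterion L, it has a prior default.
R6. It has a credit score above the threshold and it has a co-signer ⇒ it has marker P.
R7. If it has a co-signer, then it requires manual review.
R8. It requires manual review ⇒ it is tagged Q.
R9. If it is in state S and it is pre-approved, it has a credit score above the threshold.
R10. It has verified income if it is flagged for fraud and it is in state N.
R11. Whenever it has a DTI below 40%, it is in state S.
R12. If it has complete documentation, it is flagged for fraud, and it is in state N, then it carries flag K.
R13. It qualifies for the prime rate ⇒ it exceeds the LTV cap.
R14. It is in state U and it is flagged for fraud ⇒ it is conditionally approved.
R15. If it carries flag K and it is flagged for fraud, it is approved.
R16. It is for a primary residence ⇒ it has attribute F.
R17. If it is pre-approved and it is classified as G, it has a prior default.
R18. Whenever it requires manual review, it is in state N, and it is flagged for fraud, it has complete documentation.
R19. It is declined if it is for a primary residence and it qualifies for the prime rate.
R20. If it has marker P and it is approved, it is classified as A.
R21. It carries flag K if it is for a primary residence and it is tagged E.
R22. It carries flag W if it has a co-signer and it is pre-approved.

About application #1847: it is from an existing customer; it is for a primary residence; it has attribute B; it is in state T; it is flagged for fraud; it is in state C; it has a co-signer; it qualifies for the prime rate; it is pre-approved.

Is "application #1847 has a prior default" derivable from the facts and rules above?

Forward chaining from the given facts derives: requires manual review, is tagged Q, exceeds the LTV cap, has attribute F, is declined, carries flag W, has a DTI below 40%, is in state S, has a credit score above the threshold, has marker P.
Rules concluding "it has a prior default": R5 needs "it meets criterion L"; R17 needs "it is classified as G" — none of these are established.

No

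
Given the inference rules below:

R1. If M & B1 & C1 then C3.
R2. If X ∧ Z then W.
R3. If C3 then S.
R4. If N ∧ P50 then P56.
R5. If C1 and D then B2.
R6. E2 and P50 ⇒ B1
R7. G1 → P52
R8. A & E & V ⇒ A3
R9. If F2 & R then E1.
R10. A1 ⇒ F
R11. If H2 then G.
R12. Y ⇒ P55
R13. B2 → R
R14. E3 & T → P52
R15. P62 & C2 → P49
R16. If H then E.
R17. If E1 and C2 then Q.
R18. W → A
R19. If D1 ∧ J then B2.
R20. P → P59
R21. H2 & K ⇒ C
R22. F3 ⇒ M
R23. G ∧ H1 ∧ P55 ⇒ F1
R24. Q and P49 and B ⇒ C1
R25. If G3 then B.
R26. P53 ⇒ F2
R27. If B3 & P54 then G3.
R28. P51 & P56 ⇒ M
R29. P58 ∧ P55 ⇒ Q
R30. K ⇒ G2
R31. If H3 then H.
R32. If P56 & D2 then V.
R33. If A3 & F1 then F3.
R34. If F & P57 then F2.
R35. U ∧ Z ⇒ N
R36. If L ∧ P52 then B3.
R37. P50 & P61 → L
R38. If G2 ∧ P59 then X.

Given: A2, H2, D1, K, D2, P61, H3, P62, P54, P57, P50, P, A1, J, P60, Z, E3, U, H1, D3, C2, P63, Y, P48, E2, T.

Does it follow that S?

B1  (by R6: E2, P50)
F  (by R10: A1)
G  (by R11: H2)
P55  (by R12: Y)
P52  (by R14: E3, T)
P49  (by R15: P62, C2)
B2  (by R19: D1, J)
P59  (by R20: P)
F1  (by R23: G, H1, P55)
G2  (by R30: K)
H  (by R31: H3)
F2  (by R34: F, P57)
N  (by R35: U, Z)
L  (by R37: P50, P61)
X  (by R38: G2, P59)
W  (by R2: X, Z)
P56  (by R4: N, P50)
R  (by R13: B2)
E  (by R16: H)
A  (by R18: W)
V  (by R32: P56, D2)
B3  (by R36: L, P52)
A3  (by R8: A, E, V)
E1  (by R9: F2, R)
Q  (by R17: E1, C2)
G3  (by R27: B3, P54)
F3  (by R33: A3, F1)
M  (by R22: F3)
B  (by R25: G3)
C1  (by R24: Q, P49, B)
C3  (by R1: M, B1, C1)
S  (by R3: C3)

Yes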